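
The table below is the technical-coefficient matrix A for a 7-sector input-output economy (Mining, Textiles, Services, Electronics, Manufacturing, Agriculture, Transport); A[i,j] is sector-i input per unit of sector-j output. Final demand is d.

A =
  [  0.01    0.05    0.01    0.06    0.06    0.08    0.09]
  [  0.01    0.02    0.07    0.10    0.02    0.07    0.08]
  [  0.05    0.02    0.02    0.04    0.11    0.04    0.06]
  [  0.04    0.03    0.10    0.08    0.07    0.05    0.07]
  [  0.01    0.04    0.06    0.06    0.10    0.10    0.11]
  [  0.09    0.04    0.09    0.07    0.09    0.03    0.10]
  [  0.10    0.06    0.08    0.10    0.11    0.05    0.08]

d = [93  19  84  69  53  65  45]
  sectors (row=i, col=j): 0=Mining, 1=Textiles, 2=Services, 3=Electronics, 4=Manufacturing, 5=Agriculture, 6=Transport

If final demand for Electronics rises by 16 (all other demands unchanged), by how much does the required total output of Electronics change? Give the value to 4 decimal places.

Form M = I − A:
  [  0.99   -0.05   -0.01   -0.06   -0.06   -0.08   -0.09]
  [ -0.01    0.98   -0.07   -0.10   -0.02   -0.07   -0.08]
  [ -0.05   -0.02    0.98   -0.04   -0.11   -0.04   -0.06]
  [ -0.04   -0.03   -0.10    0.92   -0.07   -0.05   -0.07]
  [ -0.01   -0.04   -0.06   -0.06    0.90   -0.10   -0.11]
  [ -0.09   -0.04   -0.09   -0.07   -0.09    0.97   -0.10]
  [ -0.10   -0.06   -0.08   -0.10   -0.11   -0.05    0.92]
Leontief inverse L = M⁻¹:
  [  1.0453    0.0767    0.0578    0.1119    0.1172    0.1196    0.1482]
  [  0.0467    1.0457    0.1162    0.1498    0.0795    0.1070    0.1356]
  [  0.0782    0.0453    1.0601    0.0856    0.1647    0.0808    0.1157]
  [  0.0781    0.0598    0.1496    1.1363    0.1395    0.0969    0.1363]
  [  0.0566    0.0750    0.1203    0.1259    1.1792    0.1527    0.1871]
  [  0.1321    0.0760    0.1454    0.1363    0.1693    1.0869    0.1778]
  [  0.1459    0.1001    0.1446    0.1754    0.1976    0.1149    1.1688]
Total output x = L · d:
  x_0 = 1.0453·93 + 0.0767·19 + 0.0578·84 + 0.1119·69 + 0.1172·53 + 0.1196·65 + 0.1482·45 = 131.9125
  x_1 = 0.0467·93 + 1.0457·19 + 0.1162·84 + 0.1498·69 + 0.0795·53 + 0.1070·65 + 0.1356·45 = 61.5837
  x_2 = 0.0782·93 + 0.0453·19 + 1.0601·84 + 0.0856·69 + 0.1647·53 + 0.0808·65 + 0.1157·45 = 122.2704
  x_3 = 0.0781·93 + 0.0598·19 + 0.1496·84 + 1.1363·69 + 0.1395·53 + 0.0969·65 + 0.1363·45 = 119.1956
  x_4 = 0.0566·93 + 0.0750·19 + 0.1203·84 + 0.1259·69 + 1.1792·53 + 0.1527·65 + 0.1871·45 = 106.3276
  x_5 = 0.1321·93 + 0.0760·19 + 0.1454·84 + 0.1363·69 + 0.1693·53 + 1.0869·65 + 0.1778·45 = 122.9672
  x_6 = 0.1459·93 + 0.1001·19 + 0.1446·84 + 0.1754·69 + 0.1976·53 + 0.1149·65 + 1.1688·45 = 110.2520
Δx_3 = L[3,3] · Δd_3 = 1.1363 · 16 = 18.1814

18.1814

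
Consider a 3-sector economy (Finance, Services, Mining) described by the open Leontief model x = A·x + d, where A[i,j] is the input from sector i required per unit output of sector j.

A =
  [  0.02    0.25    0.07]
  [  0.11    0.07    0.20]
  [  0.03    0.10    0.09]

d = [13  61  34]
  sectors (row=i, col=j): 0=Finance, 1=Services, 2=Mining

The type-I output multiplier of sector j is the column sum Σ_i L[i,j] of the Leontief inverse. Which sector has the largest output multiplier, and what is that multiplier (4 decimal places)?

Services (1.5755)

Form M = I − A:
  [  0.98   -0.25   -0.07]
  [ -0.11    0.93   -0.20]
  [ -0.03   -0.10    0.91]
Leontief inverse L = M⁻¹:
  [  1.0586    0.3004    0.1475]
  [  0.1359    1.1399    0.2610]
  [  0.0498    0.1352    1.1324]
Total output x = L · d:
  x_0 = 1.0586·13 + 0.3004·61 + 0.1475·34 = 37.1029
  x_1 = 0.1359·13 + 1.1399·61 + 0.2610·34 = 80.1726
  x_2 = 0.0498·13 + 0.1352·61 + 1.1324·34 = 47.3960
Output multipliers (column sums of L):
  Finance: 1.2444
  Services: 1.5755
  Mining: 1.5409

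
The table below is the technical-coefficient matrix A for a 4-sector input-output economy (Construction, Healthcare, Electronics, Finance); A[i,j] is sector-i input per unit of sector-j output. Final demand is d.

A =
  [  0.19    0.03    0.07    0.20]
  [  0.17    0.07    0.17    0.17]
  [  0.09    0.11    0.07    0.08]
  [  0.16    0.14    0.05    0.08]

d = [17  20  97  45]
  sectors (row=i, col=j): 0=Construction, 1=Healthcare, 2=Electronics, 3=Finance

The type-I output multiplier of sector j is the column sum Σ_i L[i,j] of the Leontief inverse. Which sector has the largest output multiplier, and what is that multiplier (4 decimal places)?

Form M = I − A:
  [  0.81   -0.03   -0.07   -0.20]
  [ -0.17    0.93   -0.17   -0.17]
  [ -0.09   -0.11    0.93   -0.08]
  [ -0.16   -0.14   -0.05    0.92]
Leontief inverse L = M⁻¹:
  [  1.3362    0.1079    0.1376    0.3224]
  [  0.3334    1.1627    0.2543    0.3094]
  [  0.1940    0.1656    1.1293    0.1710]
  [  0.2937    0.2047    0.1240    1.1994]
Total output x = L · d:
  x_0 = 1.3362·17 + 0.1079·20 + 0.1376·97 + 0.3224·45 = 52.7311
  x_1 = 0.3334·17 + 1.1627·20 + 0.2543·97 + 0.3094·45 = 67.5090
  x_2 = 0.1940·17 + 0.1656·20 + 1.1293·97 + 0.1710·45 = 123.8482
  x_3 = 0.2937·17 + 0.2047·20 + 0.1240·97 + 1.1994·45 = 75.0877
Output multipliers (column sums of L):
  Construction: 2.1572
  Healthcare: 1.6409
  Electronics: 1.6452
  Finance: 2.0022

Construction (2.1572)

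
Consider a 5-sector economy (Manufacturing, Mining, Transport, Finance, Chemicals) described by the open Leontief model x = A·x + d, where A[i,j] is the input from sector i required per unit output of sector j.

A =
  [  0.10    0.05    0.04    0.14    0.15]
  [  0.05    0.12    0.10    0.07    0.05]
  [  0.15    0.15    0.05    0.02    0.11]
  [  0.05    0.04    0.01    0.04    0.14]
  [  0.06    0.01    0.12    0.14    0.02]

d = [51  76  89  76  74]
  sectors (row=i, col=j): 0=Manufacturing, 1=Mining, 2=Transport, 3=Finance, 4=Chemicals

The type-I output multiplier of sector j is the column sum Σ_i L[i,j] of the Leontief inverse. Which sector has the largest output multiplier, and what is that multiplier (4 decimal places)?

Chemicals (1.7700)

Form M = I − A:
  [  0.90   -0.05   -0.04   -0.14   -0.15]
  [ -0.05    0.88   -0.10   -0.07   -0.05]
  [ -0.15   -0.15    0.95   -0.02   -0.11]
  [ -0.05   -0.04   -0.01    0.96   -0.14]
  [ -0.06   -0.01   -0.12   -0.14    0.98]
Leontief inverse L = M⁻¹:
  [  1.1575    0.0930    0.0888    0.2098    0.2218]
  [  0.1029    1.1732    0.1428    0.1194    0.1087]
  [  0.2135    0.2073    1.1073    0.0957    0.1812]
  [  0.0828    0.0635    0.0438    1.0849    0.1758]
  [  0.1099    0.0521    0.1487    0.1808    1.0824]
Total output x = L · d:
  x_0 = 1.1575·51 + 0.0930·76 + 0.0888·89 + 0.2098·76 + 0.2218·74 = 106.3563
  x_1 = 0.1029·51 + 1.1732·76 + 0.1428·89 + 0.1194·76 + 0.1087·74 = 124.2350
  x_2 = 0.2135·51 + 0.2073·76 + 1.1073·89 + 0.0957·76 + 0.1812·74 = 145.8814
  x_3 = 0.0828·51 + 0.0635·76 + 0.0438·89 + 1.0849·76 + 0.1758·74 = 108.4121
  x_4 = 0.1099·51 + 0.0521·76 + 0.1487·89 + 0.1808·76 + 1.0824·74 = 116.6400
Output multipliers (column sums of L):
  Manufacturing: 1.6666
  Mining: 1.5891
  Transport: 1.5314
  Finance: 1.6906
  Chemicals: 1.7700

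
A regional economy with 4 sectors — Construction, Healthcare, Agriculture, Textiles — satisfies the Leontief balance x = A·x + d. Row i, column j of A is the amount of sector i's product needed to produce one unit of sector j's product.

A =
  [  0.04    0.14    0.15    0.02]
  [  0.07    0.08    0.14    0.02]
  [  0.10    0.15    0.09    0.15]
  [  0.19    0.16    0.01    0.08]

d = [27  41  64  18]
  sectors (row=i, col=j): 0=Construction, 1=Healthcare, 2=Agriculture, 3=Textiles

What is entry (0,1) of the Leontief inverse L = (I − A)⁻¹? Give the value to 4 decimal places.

L[0,1] = 0.2119

Form M = I − A:
  [  0.96   -0.14   -0.15   -0.02]
  [ -0.07    0.92   -0.14   -0.02]
  [ -0.10   -0.15    0.91   -0.15]
  [ -0.19   -0.16   -0.01    0.92]
Leontief inverse L = M⁻¹:
  [  1.0918    0.2119    0.2133    0.0631]
  [  0.1158    1.1469    0.1962    0.0594]
  [  0.1799    0.2529    1.1697    0.2001]
  [  0.2476    0.2460    0.0909    1.1125]
Total output x = L · d:
  x_0 = 1.0918·27 + 0.2119·41 + 0.2133·64 + 0.0631·18 = 52.9518
  x_1 = 0.1158·27 + 1.1469·41 + 0.1962·64 + 0.0594·18 = 63.7769
  x_2 = 0.1799·27 + 0.2529·41 + 1.1697·64 + 0.2001·18 = 93.6850
  x_3 = 0.2476·27 + 0.2460·41 + 0.0909·64 + 1.1125·18 = 42.6109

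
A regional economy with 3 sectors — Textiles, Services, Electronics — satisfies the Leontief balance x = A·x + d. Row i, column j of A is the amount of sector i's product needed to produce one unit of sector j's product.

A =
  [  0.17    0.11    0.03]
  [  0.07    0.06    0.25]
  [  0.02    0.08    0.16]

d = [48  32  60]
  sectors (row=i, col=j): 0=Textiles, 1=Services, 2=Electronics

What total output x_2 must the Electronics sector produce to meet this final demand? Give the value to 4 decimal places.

Form M = I − A:
  [  0.83   -0.11   -0.03]
  [ -0.07    0.94   -0.25]
  [ -0.02   -0.08    0.84]
Leontief inverse L = M⁻¹:
  [  1.2196    0.1502    0.0883]
  [  0.1011    1.1039    0.3322]
  [  0.0387    0.1087    1.2242]
Total output x = L · d:
  x_0 = 1.2196·48 + 0.1502·32 + 0.0883·60 = 68.6453
  x_1 = 0.1011·48 + 1.1039·32 + 0.3322·60 = 60.1086
  x_2 = 0.0387·48 + 0.1087·32 + 1.2242·60 = 78.7876

78.7876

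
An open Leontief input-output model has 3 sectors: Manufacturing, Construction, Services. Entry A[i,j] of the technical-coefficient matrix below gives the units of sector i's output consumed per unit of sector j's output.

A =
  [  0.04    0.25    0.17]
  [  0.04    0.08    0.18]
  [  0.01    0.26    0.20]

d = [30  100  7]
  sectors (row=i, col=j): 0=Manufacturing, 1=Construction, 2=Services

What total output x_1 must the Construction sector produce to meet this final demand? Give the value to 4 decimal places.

Form M = I − A:
  [  0.96   -0.25   -0.17]
  [ -0.04    0.92   -0.18]
  [ -0.01   -0.26    0.80]
Leontief inverse L = M⁻¹:
  [  1.0606    0.3758    0.3099]
  [  0.0520    1.1792    0.2764]
  [  0.0302    0.3879    1.3437]
Total output x = L · d:
  x_0 = 1.0606·30 + 0.3758·100 + 0.3099·7 = 71.5639
  x_1 = 0.0520·30 + 1.1792·100 + 0.2764·7 = 121.4145
  x_2 = 0.0302·30 + 0.3879·100 + 1.3437·7 = 49.1043

121.4145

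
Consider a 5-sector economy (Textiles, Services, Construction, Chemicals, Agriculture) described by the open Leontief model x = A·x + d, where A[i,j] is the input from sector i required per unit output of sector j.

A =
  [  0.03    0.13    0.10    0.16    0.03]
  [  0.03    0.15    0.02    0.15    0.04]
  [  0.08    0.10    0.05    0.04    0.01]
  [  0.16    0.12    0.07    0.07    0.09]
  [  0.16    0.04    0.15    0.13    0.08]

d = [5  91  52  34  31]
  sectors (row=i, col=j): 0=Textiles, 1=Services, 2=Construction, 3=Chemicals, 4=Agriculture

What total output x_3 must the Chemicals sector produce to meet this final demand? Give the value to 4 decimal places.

72.8786

Form M = I − A:
  [  0.97   -0.13   -0.10   -0.16   -0.03]
  [ -0.03    0.85   -0.02   -0.15   -0.04]
  [ -0.08   -0.10    0.95   -0.04   -0.01]
  [ -0.16   -0.12   -0.07    0.93   -0.09]
  [ -0.16   -0.04   -0.15   -0.13    0.92]
Leontief inverse L = M⁻¹:
  [  1.1018    0.2236    0.1497    0.2420    0.0710]
  [  0.0946    1.2348    0.0655    0.2294    0.0799]
  [  0.1152    0.1598    1.0803    0.0965    0.0319]
  [  0.2344    0.2244    0.1372    1.1764    0.1340]
  [  0.2476    0.1503    0.2244    0.2340    1.1269]
Total output x = L · d:
  x_0 = 1.1018·5 + 0.2236·91 + 0.1497·52 + 0.2420·34 + 0.0710·31 = 44.0717
  x_1 = 0.0946·5 + 1.2348·91 + 0.0655·52 + 0.2294·34 + 0.0799·31 = 126.5229
  x_2 = 0.1152·5 + 0.1598·91 + 1.0803·52 + 0.0965·34 + 0.0319·31 = 75.5663
  x_3 = 0.2344·5 + 0.2244·91 + 0.1372·52 + 1.1764·34 + 0.1340·31 = 72.8786
  x_4 = 0.2476·5 + 0.1503·91 + 0.2244·52 + 0.2340·34 + 1.1269·31 = 69.4799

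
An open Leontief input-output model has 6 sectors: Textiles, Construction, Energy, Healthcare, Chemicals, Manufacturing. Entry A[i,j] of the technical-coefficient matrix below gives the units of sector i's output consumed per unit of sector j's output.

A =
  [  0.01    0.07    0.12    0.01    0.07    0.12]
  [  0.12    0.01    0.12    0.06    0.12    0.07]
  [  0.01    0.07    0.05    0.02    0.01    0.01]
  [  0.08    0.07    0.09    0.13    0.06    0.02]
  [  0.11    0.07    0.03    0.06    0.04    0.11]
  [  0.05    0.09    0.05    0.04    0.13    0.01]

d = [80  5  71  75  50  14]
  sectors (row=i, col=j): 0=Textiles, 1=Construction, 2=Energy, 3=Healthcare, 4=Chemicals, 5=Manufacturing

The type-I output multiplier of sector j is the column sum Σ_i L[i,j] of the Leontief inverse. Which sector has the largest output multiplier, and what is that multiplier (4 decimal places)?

Form M = I − A:
  [  0.99   -0.07   -0.12   -0.01   -0.07   -0.12]
  [ -0.12    0.99   -0.12   -0.06   -0.12   -0.07]
  [ -0.01   -0.07    0.95   -0.02   -0.01   -0.01]
  [ -0.08   -0.07   -0.09    0.87   -0.06   -0.02]
  [ -0.11   -0.07   -0.03   -0.06    0.96   -0.11]
  [ -0.05   -0.09   -0.05   -0.04   -0.13    0.99]
Leontief inverse L = M⁻¹:
  [  1.0485    0.1100    0.1615    0.0381    0.1146    0.1500]
  [  0.1631    1.0634    0.1756    0.0963    0.1686    0.1174]
  [  0.0283    0.0845    1.0723    0.0339    0.0292    0.0242]
  [  0.1251    0.1152    0.1480    1.1723    0.1065    0.0603]
  [  0.1515    0.1144    0.0850    0.0940    1.0942    0.1508]
  [  0.0942    0.1262    0.0954    0.0721    0.1706    1.0518]
Total output x = L · d:
  x_0 = 1.0485·80 + 0.1100·5 + 0.1615·71 + 0.0381·75 + 0.1146·50 + 0.1500·14 = 106.5790
  x_1 = 0.1631·80 + 1.0634·5 + 0.1756·71 + 0.0963·75 + 0.1686·50 + 0.1174·14 = 48.1242
  x_2 = 0.0283·80 + 0.0845·5 + 1.0723·71 + 0.0339·75 + 0.0292·50 + 0.0242·14 = 83.1580
  x_3 = 0.1251·80 + 0.1152·5 + 0.1480·71 + 1.1723·75 + 0.1065·50 + 0.0603·14 = 115.1805
  x_4 = 0.1515·80 + 0.1144·5 + 0.0850·71 + 0.0940·75 + 1.0942·50 + 0.1508·14 = 82.5977
  x_5 = 0.0942·80 + 0.1262·5 + 0.0954·71 + 0.0721·75 + 0.1706·50 + 1.0518·14 = 43.5989
Output multipliers (column sums of L):
  Textiles: 1.6106
  Construction: 1.6137
  Energy: 1.7376
  Healthcare: 1.5068
  Chemicals: 1.6836
  Manufacturing: 1.5545

Energy (1.7376)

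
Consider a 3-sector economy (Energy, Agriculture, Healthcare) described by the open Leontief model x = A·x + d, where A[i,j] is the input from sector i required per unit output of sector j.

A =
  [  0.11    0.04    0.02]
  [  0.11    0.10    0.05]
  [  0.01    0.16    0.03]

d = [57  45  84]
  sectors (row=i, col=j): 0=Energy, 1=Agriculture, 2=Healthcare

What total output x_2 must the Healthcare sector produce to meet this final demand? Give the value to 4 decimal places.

Form M = I − A:
  [  0.89   -0.04   -0.02]
  [ -0.11    0.90   -0.05]
  [ -0.01   -0.16    0.97]
Leontief inverse L = M⁻¹:
  [  1.1307    0.0549    0.0261]
  [  0.1401    1.1282    0.0610]
  [  0.0348    0.1867    1.0413]
Total output x = L · d:
  x_0 = 1.1307·57 + 0.0549·45 + 0.0261·84 = 69.1149
  x_1 = 0.1401·57 + 1.1282·45 + 0.0610·84 = 63.8834
  x_2 = 0.0348·57 + 0.1867·45 + 1.0413·84 = 97.8479

97.8479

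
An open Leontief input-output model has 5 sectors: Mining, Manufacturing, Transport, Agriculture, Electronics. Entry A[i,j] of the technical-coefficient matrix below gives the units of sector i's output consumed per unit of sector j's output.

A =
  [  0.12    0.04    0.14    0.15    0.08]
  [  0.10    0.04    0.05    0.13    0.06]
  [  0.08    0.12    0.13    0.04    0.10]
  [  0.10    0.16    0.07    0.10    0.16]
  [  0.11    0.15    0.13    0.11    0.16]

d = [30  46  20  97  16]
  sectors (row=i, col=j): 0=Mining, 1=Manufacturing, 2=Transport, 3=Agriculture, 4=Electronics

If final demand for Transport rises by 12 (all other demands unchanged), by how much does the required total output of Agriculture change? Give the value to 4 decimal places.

2.3742

Form M = I − A:
  [  0.88   -0.04   -0.14   -0.15   -0.08]
  [ -0.10    0.96   -0.05   -0.13   -0.06]
  [ -0.08   -0.12    0.87   -0.04   -0.10]
  [ -0.10   -0.16   -0.07    0.90   -0.16]
  [ -0.11   -0.15   -0.13   -0.11    0.84]
Leontief inverse L = M⁻¹:
  [  1.2351    0.1615    0.2610    0.2666    0.2110]
  [  0.1847    1.1271    0.1354    0.2187    0.1559]
  [  0.1786    0.2173    1.2328    0.1411    0.2062]
  [  0.2288    0.2874    0.1979    1.2364    0.3014]
  [  0.2523    0.2937    0.2751    0.2577    1.3173]
Total output x = L · d:
  x_0 = 1.2351·30 + 0.1615·46 + 0.2610·20 + 0.2666·97 + 0.2110·16 = 78.9355
  x_1 = 0.1847·30 + 1.1271·46 + 0.1354·20 + 0.2187·97 + 0.1559·16 = 83.7980
  x_2 = 0.1786·30 + 0.2173·46 + 1.2328·20 + 0.1411·97 + 0.2062·16 = 56.9975
  x_3 = 0.2288·30 + 0.2874·46 + 0.1979·20 + 1.2364·97 + 0.3014·16 = 148.7953
  x_4 = 0.2523·30 + 0.2937·46 + 0.2751·20 + 0.2577·97 + 1.3173·16 = 72.6545
Δx_3 = L[3,2] · Δd_2 = 0.1979 · 12 = 2.3742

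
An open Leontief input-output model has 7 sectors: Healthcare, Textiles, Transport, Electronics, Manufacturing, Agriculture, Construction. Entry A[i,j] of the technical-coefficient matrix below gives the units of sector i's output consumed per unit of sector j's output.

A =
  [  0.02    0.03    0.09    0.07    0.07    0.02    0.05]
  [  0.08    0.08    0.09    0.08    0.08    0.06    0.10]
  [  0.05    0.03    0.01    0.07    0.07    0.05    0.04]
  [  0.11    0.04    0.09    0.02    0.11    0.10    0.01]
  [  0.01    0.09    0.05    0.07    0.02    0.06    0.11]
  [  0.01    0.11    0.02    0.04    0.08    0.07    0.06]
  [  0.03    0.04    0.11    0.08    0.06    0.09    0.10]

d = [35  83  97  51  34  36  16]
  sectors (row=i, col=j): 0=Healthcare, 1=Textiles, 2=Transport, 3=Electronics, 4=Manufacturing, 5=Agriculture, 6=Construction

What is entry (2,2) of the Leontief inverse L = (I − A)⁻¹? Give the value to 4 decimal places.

L[2,2] = 1.0483

Form M = I − A:
  [  0.98   -0.03   -0.09   -0.07   -0.07   -0.02   -0.05]
  [ -0.08    0.92   -0.09   -0.08   -0.08   -0.06   -0.10]
  [ -0.05   -0.03    0.99   -0.07   -0.07   -0.05   -0.04]
  [ -0.11   -0.04   -0.09    0.98   -0.11   -0.10   -0.01]
  [ -0.01   -0.09   -0.05   -0.07    0.98   -0.06   -0.11]
  [ -0.01   -0.11   -0.02   -0.04   -0.08    0.93   -0.06]
  [ -0.03   -0.04   -0.11   -0.08   -0.06   -0.09    0.90]
Leontief inverse L = M⁻¹:
  [  1.0488    0.0652    0.1279    0.1072    0.1119    0.0611    0.0901]
  [  0.1250    1.1394    0.1568    0.1428    0.1498    0.1260    0.1688]
  [  0.0749    0.0657    1.0483    0.1034    0.1092    0.0880    0.0784]
  [  0.1399    0.0922    0.1370    1.0708    0.1637    0.1484    0.0659]
  [  0.0464    0.1355    0.1017    0.1162    1.0742    0.1127    0.1622]
  [  0.0422    0.1586    0.0678    0.0850    0.1286    1.1185    0.1142]
  [  0.0694    0.0939    0.1651    0.1340    0.1228    0.1509    1.1593]
Total output x = L · d:
  x_0 = 1.0488·35 + 0.0652·83 + 0.1279·97 + 0.1072·51 + 0.1119·34 + 0.0611·36 + 0.0901·16 = 67.4459
  x_1 = 0.1250·35 + 1.1394·83 + 0.1568·97 + 0.1428·51 + 0.1498·34 + 0.1260·36 + 0.1688·16 = 133.7652
  x_2 = 0.0749·35 + 0.0657·83 + 1.0483·97 + 0.1034·51 + 0.1092·34 + 0.0880·36 + 0.0784·16 = 123.1641
  x_3 = 0.1399·35 + 0.0922·83 + 0.1370·97 + 1.0708·51 + 0.1637·34 + 0.1484·36 + 0.0659·16 = 92.4177
  x_4 = 0.0464·35 + 0.1355·83 + 0.1017·97 + 0.1162·51 + 1.0742·34 + 0.1127·36 + 0.1622·16 = 71.8332
  x_5 = 0.0422·35 + 0.1586·83 + 0.0678·97 + 0.0850·51 + 0.1286·34 + 1.1185·36 + 0.1142·16 = 72.0097
  x_6 = 0.0694·35 + 0.0939·83 + 0.1651·97 + 0.1340·51 + 0.1228·34 + 0.1509·36 + 1.1593·16 = 61.2292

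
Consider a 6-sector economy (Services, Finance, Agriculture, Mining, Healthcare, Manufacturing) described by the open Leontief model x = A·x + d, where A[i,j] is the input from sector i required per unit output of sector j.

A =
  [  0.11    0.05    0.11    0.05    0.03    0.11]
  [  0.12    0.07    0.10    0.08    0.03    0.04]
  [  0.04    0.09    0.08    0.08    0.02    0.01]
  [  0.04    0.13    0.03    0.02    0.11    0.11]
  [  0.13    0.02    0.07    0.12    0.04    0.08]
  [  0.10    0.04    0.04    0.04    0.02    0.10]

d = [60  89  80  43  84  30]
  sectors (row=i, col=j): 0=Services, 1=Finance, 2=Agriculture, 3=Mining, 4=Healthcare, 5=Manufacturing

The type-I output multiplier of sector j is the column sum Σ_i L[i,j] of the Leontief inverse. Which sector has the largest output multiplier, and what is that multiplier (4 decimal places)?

Form M = I − A:
  [  0.89   -0.05   -0.11   -0.05   -0.03   -0.11]
  [ -0.12    0.93   -0.10   -0.08   -0.03   -0.04]
  [ -0.04   -0.09    0.92   -0.08   -0.02   -0.01]
  [ -0.04   -0.13   -0.03    0.98   -0.11   -0.11]
  [ -0.13   -0.02   -0.07   -0.12    0.96   -0.08]
  [ -0.10   -0.04   -0.04   -0.04   -0.02    0.90]
Leontief inverse L = M⁻¹:
  [  1.1762    0.1012    0.1664    0.0957    0.0578    0.1669]
  [  0.1836    1.1232    0.1568    0.1251    0.0604    0.0948]
  [  0.0849    0.1319    1.1205    0.1139    0.0441    0.0465]
  [  0.1141    0.1741    0.0851    1.0709    0.1369    0.1657]
  [  0.1962    0.0748    0.1250    0.1638    1.0745    0.1442]
  [  0.1521    0.0764    0.0818    0.0725    0.0410    1.1465]
Total output x = L · d:
  x_0 = 1.1762·60 + 0.1012·89 + 0.1664·80 + 0.0957·43 + 0.0578·84 + 0.1669·30 = 106.8724
  x_1 = 0.1836·60 + 1.1232·89 + 0.1568·80 + 0.1251·43 + 0.0604·84 + 0.0948·30 = 136.8229
  x_2 = 0.0849·60 + 0.1319·89 + 1.1205·80 + 0.1139·43 + 0.0441·84 + 0.0465·30 = 116.4765
  x_3 = 0.1141·60 + 0.1741·89 + 0.0851·80 + 1.0709·43 + 0.1369·84 + 0.1657·30 = 91.6737
  x_4 = 0.1962·60 + 0.0748·89 + 0.1250·80 + 0.1638·43 + 1.0745·84 + 0.1442·30 = 130.0609
  x_5 = 0.1521·60 + 0.0764·89 + 0.0818·80 + 0.0725·43 + 0.0410·84 + 1.1465·30 = 63.4304
Output multipliers (column sums of L):
  Services: 1.9071
  Finance: 1.6816
  Agriculture: 1.7357
  Mining: 1.6419
  Healthcare: 1.4149
  Manufacturing: 1.7647

Services (1.9071)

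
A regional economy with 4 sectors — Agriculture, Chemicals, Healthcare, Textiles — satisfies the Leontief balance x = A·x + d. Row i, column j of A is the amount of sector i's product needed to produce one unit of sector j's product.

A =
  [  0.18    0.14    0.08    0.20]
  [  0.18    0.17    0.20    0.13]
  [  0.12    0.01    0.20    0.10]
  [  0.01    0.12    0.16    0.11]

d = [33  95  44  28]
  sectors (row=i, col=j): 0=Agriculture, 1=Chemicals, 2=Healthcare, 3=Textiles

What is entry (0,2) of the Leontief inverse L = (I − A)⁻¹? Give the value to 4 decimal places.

Form M = I − A:
  [  0.82   -0.14   -0.08   -0.20]
  [ -0.18    0.83   -0.20   -0.13]
  [ -0.12   -0.01    0.80   -0.10]
  [ -0.01   -0.12   -0.16    0.89]
Leontief inverse L = M⁻¹:
  [  1.3261    0.2805    0.2768    0.3701]
  [  0.3556    1.3163    0.4287    0.3203]
  [  0.2161    0.0830    1.3345    0.2106]
  [  0.1017    0.1955    0.3008    1.2088]
Total output x = L · d:
  x_0 = 1.3261·33 + 0.2805·95 + 0.2768·44 + 0.3701·28 = 92.9499
  x_1 = 0.3556·33 + 1.3163·95 + 0.4287·44 + 0.3203·28 = 164.6124
  x_2 = 0.2161·33 + 0.0830·95 + 1.3345·44 + 0.2106·28 = 79.6270
  x_3 = 0.1017·33 + 0.1955·95 + 0.3008·44 + 1.2088·28 = 69.0150

L[0,2] = 0.2768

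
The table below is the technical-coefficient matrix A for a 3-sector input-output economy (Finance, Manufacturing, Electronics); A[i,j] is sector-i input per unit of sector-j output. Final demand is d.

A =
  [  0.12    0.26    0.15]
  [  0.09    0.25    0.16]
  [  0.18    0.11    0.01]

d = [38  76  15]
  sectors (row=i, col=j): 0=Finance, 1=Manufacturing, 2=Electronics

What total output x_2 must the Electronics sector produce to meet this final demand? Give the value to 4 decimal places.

Form M = I − A:
  [  0.88   -0.26   -0.15]
  [ -0.09    0.75   -0.16]
  [ -0.18   -0.11    0.99]
Leontief inverse L = M⁻¹:
  [  1.2380    0.4678    0.2632]
  [  0.2014    1.4418    0.2635]
  [  0.2475    0.2453    1.0872]
Total output x = L · d:
  x_0 = 1.2380·38 + 0.4678·76 + 0.2632·15 = 86.5450
  x_1 = 0.2014·38 + 1.4418·76 + 0.2635·15 = 121.1804
  x_2 = 0.2475·38 + 0.2453·76 + 1.0872·15 = 44.3515

44.3515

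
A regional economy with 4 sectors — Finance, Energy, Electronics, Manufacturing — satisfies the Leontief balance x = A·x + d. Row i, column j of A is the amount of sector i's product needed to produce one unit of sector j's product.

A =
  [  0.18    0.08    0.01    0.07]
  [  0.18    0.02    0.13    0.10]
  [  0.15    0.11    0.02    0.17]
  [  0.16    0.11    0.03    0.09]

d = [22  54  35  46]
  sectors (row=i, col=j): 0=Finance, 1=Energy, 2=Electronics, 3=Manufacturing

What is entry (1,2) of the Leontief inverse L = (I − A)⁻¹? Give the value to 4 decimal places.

L[1,2] = 0.1516

Form M = I − A:
  [  0.82   -0.08   -0.01   -0.07]
  [ -0.18    0.98   -0.13   -0.10]
  [ -0.15   -0.11    0.98   -0.17]
  [ -0.16   -0.11   -0.03    0.91]
Leontief inverse L = M⁻¹:
  [  1.2749    0.1209    0.0326    0.1175]
  [  0.2982    1.0809    0.1516    0.1700]
  [  0.2753    0.1671    1.0526    0.2362]
  [  0.2693    0.1574    0.0588    1.1479]
Total output x = L · d:
  x_0 = 1.2749·22 + 0.1209·54 + 0.0326·35 + 0.1175·46 = 41.1247
  x_1 = 0.2982·22 + 1.0809·54 + 0.1516·35 + 0.1700·46 = 78.0546
  x_2 = 0.2753·22 + 0.1671·54 + 1.0526·35 + 0.2362·46 = 62.7890
  x_3 = 0.2693·22 + 0.1574·54 + 0.0588·35 + 1.1479·46 = 69.2853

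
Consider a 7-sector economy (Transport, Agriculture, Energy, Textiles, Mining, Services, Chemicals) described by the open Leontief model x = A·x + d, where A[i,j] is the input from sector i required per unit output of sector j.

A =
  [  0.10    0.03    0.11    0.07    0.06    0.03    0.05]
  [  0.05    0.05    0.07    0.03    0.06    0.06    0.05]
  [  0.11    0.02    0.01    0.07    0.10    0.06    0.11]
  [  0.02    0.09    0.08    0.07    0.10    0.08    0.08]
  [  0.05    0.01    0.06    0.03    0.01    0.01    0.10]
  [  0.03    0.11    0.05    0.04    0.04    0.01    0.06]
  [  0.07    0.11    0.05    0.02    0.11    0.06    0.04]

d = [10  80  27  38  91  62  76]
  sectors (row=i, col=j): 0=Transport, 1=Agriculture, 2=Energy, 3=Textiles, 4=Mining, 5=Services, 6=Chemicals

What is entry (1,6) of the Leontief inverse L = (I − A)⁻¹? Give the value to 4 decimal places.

L[1,6] = 0.0944

Form M = I − A:
  [  0.90   -0.03   -0.11   -0.07   -0.06   -0.03   -0.05]
  [ -0.05    0.95   -0.07   -0.03   -0.06   -0.06   -0.05]
  [ -0.11   -0.02    0.99   -0.07   -0.10   -0.06   -0.11]
  [ -0.02   -0.09   -0.08    0.93   -0.10   -0.08   -0.08]
  [ -0.05   -0.01   -0.06   -0.03    0.99   -0.01   -0.10]
  [ -0.03   -0.11   -0.05   -0.04   -0.04    0.99   -0.06]
  [ -0.07   -0.11   -0.05   -0.02   -0.11   -0.06    0.96]
Leontief inverse L = M⁻¹:
  [  1.1538    0.0714    0.1579    0.1099    0.1159    0.0654    0.1072]
  [  0.0906    1.0853    0.1069    0.0589    0.1020    0.0865    0.0944]
  [  0.1608    0.0692    1.0639    0.1070    0.1543    0.0937    0.1647]
  [  0.0723    0.1419    0.1304    1.1084    0.1587    0.1185    0.1424]
  [  0.0837    0.0396    0.0882    0.0523    1.0478    0.0331    0.1321]
  [  0.0666    0.1426    0.0851    0.0654    0.0809    1.0381    0.0994]
  [  0.1181    0.1496    0.0973    0.0535    0.1566    0.0907    1.0932]
Total output x = L · d:
  x_0 = 1.1538·10 + 0.0714·80 + 0.1579·27 + 0.1099·38 + 0.1159·91 + 0.0654·62 + 0.1072·76 = 48.4308
  x_1 = 0.0906·10 + 1.0853·80 + 0.1069·27 + 0.0589·38 + 0.1020·91 + 0.0865·62 + 0.0944·76 = 114.6817
  x_2 = 0.1608·10 + 0.0692·80 + 1.0639·27 + 0.1070·38 + 0.1543·91 + 0.0937·62 + 0.1647·76 = 72.3007
  x_3 = 0.0723·10 + 0.1419·80 + 0.1304·27 + 1.1084·38 + 0.1587·91 + 0.1185·62 + 0.1424·76 = 90.3304
  x_4 = 0.0837·10 + 0.0396·80 + 0.0882·27 + 0.0523·38 + 1.0478·91 + 0.0331·62 + 0.1321·76 = 115.8123
  x_5 = 0.0666·10 + 0.1426·80 + 0.0851·27 + 0.0654·38 + 0.0809·91 + 1.0381·62 + 0.0994·76 = 96.1359
  x_6 = 0.1181·10 + 0.1496·80 + 0.0973·27 + 0.0535·38 + 0.1566·91 + 0.0907·62 + 1.0932·76 = 120.7649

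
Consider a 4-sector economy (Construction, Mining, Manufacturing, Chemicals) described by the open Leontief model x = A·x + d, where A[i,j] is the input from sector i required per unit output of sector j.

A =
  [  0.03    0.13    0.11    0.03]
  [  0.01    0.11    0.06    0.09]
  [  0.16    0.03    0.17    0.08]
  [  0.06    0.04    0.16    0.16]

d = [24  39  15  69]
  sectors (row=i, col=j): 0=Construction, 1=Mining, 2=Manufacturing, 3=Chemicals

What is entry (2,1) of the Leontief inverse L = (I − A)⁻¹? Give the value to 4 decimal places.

Form M = I − A:
  [  0.97   -0.13   -0.11   -0.03]
  [ -0.01    0.89   -0.06   -0.09]
  [ -0.16   -0.03    0.83   -0.08]
  [ -0.06   -0.04   -0.16    0.84]
Leontief inverse L = M⁻¹:
  [  1.0646    0.1643    0.1667    0.0715]
  [  0.0387    1.1391    0.1134    0.1342]
  [  0.2181    0.0807    1.2660    0.1370]
  [  0.1194    0.0814    0.2584    1.2281]
Total output x = L · d:
  x_0 = 1.0646·24 + 0.1643·39 + 0.1667·15 + 0.0715·69 = 39.3933
  x_1 = 0.0387·24 + 1.1391·39 + 0.1134·15 + 0.1342·69 = 56.3170
  x_2 = 0.2181·24 + 0.0807·39 + 1.2660·15 + 0.1370·69 = 36.8249
  x_3 = 0.1194·24 + 0.0814·39 + 0.2584·15 + 1.2281·69 = 94.6527

L[2,1] = 0.0807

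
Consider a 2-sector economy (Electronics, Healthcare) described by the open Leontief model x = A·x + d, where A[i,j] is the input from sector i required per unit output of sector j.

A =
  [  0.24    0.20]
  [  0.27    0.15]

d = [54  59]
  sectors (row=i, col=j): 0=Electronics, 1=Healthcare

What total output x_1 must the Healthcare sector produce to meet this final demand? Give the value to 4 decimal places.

Form M = I − A:
  [  0.76   -0.20]
  [ -0.27    0.85]
Leontief inverse L = M⁻¹:
  [  1.4358    0.3378]
  [  0.4561    1.2838]
Total output x = L · d:
  x_0 = 1.4358·54 + 0.3378·59 = 97.4662
  x_1 = 0.4561·54 + 1.2838·59 = 100.3716

100.3716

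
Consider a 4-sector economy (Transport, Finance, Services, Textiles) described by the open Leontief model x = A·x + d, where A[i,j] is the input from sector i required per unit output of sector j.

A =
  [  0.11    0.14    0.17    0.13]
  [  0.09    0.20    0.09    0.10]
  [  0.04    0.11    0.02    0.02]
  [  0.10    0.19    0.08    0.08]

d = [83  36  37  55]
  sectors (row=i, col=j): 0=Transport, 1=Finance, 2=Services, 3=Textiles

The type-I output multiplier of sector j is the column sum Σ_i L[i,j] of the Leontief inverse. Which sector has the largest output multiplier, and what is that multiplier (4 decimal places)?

Form M = I − A:
  [  0.89   -0.14   -0.17   -0.13]
  [ -0.09    0.80   -0.09   -0.10]
  [ -0.04   -0.11    0.98   -0.02]
  [ -0.10   -0.19   -0.08    0.92]
Leontief inverse L = M⁻¹:
  [  1.1872    0.2907    0.2494    0.2048]
  [  0.1625    1.3422    0.1655    0.1725]
  [  0.0701    0.1691    1.0523    0.0512]
  [  0.1687    0.3235    0.1528    1.1493]
Total output x = L · d:
  x_0 = 1.1872·83 + 0.2907·36 + 0.2494·37 + 0.2048·55 = 129.4913
  x_1 = 0.1625·83 + 1.3422·36 + 0.1655·37 + 0.1725·55 = 77.4185
  x_2 = 0.0701·83 + 0.1691·36 + 1.0523·37 + 0.0512·55 = 53.6591
  x_3 = 0.1687·83 + 0.3235·36 + 0.1528·37 + 1.1493·55 = 94.5124
Output multipliers (column sums of L):
  Transport: 1.5886
  Finance: 2.1254
  Services: 1.6200
  Textiles: 1.5777

Finance (2.1254)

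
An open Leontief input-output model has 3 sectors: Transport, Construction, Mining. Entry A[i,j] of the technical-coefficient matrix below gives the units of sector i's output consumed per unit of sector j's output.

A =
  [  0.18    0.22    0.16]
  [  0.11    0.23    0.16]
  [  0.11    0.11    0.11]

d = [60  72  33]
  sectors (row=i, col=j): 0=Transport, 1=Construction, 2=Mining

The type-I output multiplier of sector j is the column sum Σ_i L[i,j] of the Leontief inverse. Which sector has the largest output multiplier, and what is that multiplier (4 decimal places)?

Form M = I − A:
  [  0.82   -0.22   -0.16]
  [ -0.11    0.77   -0.16]
  [ -0.11   -0.11    0.89]
Leontief inverse L = M⁻¹:
  [  1.3180    0.4212    0.3127]
  [  0.2280    1.4058    0.2937]
  [  0.1911    0.2258    1.1985]
Total output x = L · d:
  x_0 = 1.3180·60 + 0.4212·72 + 0.3127·33 = 119.7238
  x_1 = 0.2280·60 + 1.4058·72 + 0.2937·33 = 124.5890
  x_2 = 0.1911·60 + 0.2258·72 + 1.1985·33 = 67.2746
Output multipliers (column sums of L):
  Transport: 1.7370
  Construction: 2.0528
  Mining: 1.8049

Construction (2.0528)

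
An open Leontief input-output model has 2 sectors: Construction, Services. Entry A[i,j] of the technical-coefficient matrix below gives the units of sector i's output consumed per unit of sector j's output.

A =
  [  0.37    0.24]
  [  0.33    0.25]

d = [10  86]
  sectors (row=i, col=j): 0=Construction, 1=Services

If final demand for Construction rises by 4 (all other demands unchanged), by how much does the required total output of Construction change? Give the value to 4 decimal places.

7.6278

Form M = I − A:
  [  0.63   -0.24]
  [ -0.33    0.75]
Leontief inverse L = M⁻¹:
  [  1.9069    0.6102]
  [  0.8391    1.6018]
Total output x = L · d:
  x_0 = 1.9069·10 + 0.6102·86 = 71.5484
  x_1 = 0.8391·10 + 1.6018·86 = 146.1480
Δx_0 = L[0,0] · Δd_0 = 1.9069 · 4 = 7.6278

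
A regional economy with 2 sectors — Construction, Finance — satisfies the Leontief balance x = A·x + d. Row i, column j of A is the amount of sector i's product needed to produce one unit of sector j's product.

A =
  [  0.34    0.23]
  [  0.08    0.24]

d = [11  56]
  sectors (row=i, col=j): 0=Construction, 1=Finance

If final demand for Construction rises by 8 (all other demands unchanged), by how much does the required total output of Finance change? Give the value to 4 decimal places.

1.3245

Form M = I − A:
  [  0.66   -0.23]
  [ -0.08    0.76]
Leontief inverse L = M⁻¹:
  [  1.5728    0.4760]
  [  0.1656    1.3659]
Total output x = L · d:
  x_0 = 1.5728·11 + 0.4760·56 = 43.9570
  x_1 = 0.1656·11 + 1.3659·56 = 78.3113
Δx_1 = L[1,0] · Δd_0 = 0.1656 · 8 = 1.3245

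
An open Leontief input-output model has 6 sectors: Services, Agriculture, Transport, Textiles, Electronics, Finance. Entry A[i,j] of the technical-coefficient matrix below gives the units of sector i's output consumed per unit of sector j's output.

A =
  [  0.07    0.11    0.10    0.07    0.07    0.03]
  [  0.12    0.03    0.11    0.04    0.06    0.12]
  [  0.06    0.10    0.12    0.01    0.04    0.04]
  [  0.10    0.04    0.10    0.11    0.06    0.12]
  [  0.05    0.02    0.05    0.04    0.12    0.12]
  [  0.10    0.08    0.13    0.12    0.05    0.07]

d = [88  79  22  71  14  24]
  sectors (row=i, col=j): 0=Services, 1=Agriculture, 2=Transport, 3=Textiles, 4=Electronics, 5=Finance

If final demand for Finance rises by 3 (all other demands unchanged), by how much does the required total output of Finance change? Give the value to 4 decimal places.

3.4473

Form M = I − A:
  [  0.93   -0.11   -0.10   -0.07   -0.07   -0.03]
  [ -0.12    0.97   -0.11   -0.04   -0.06   -0.12]
  [ -0.06   -0.10    0.88   -0.01   -0.04   -0.04]
  [ -0.10   -0.04   -0.10    0.89   -0.06   -0.12]
  [ -0.05   -0.02   -0.05   -0.04    0.88   -0.12]
  [ -0.10   -0.08   -0.13   -0.12   -0.05    0.93]
Leontief inverse L = M⁻¹:
  [  1.1379    0.1634    0.1844    0.1175    0.1236    0.0968]
  [  0.1908    1.0950    0.2032    0.0965    0.1161    0.1836]
  [  0.1146    0.1467    1.1908    0.0448    0.0814    0.0901]
  [  0.1815    0.1089    0.2040    1.1770    0.1225    0.1964]
  [  0.1089    0.0679    0.1243    0.0900    1.1717    0.1804]
  [  0.1841    0.1500    0.2368    0.1839    0.1135    1.1491]
Total output x = L · d:
  x_0 = 1.1379·88 + 0.1634·79 + 0.1844·22 + 0.1175·71 + 0.1236·14 + 0.0968·24 = 129.5071
  x_1 = 0.1908·88 + 1.0950·79 + 0.2032·22 + 0.0965·71 + 0.1161·14 + 0.1836·24 = 120.6478
  x_2 = 0.1146·88 + 0.1467·79 + 1.1908·22 + 0.0448·71 + 0.0814·14 + 0.0901·24 = 54.3603
  x_3 = 0.1815·88 + 0.1089·79 + 0.2040·22 + 1.1770·71 + 0.1225·14 + 0.1964·24 = 119.0543
  x_4 = 0.1089·88 + 0.0679·79 + 0.1243·22 + 0.0900·71 + 1.1717·14 + 0.1804·24 = 44.8023
  x_5 = 0.1841·88 + 0.1500·79 + 0.2368·22 + 0.1839·71 + 0.1135·14 + 1.1491·24 = 75.4796
Δx_5 = L[5,5] · Δd_5 = 1.1491 · 3 = 3.4473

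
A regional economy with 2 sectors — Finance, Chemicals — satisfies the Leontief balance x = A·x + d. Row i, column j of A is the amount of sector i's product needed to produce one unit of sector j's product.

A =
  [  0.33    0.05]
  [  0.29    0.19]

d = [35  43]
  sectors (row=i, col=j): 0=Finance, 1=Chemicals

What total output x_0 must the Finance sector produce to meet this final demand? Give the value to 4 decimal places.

57.7433

Form M = I − A:
  [  0.67   -0.05]
  [ -0.29    0.81]
Leontief inverse L = M⁻¹:
  [  1.5335    0.0947]
  [  0.5490    1.2685]
Total output x = L · d:
  x_0 = 1.5335·35 + 0.0947·43 = 57.7433
  x_1 = 0.5490·35 + 1.2685·43 = 73.7599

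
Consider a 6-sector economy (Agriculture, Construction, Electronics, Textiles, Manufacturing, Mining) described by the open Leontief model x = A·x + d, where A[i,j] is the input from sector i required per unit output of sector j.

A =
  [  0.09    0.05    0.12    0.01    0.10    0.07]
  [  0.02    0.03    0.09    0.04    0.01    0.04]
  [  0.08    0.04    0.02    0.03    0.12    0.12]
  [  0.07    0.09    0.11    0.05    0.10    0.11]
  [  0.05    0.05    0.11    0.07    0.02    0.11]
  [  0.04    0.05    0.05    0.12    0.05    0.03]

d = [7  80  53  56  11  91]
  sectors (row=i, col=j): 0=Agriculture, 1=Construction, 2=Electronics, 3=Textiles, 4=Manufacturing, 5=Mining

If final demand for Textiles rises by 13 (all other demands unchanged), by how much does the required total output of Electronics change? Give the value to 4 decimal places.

0.9337

Form M = I − A:
  [  0.91   -0.05   -0.12   -0.01   -0.10   -0.07]
  [ -0.02    0.97   -0.09   -0.04   -0.01   -0.04]
  [ -0.08   -0.04    0.98   -0.03   -0.12   -0.12]
  [ -0.07   -0.09   -0.11    0.95   -0.10   -0.11]
  [ -0.05   -0.05   -0.11   -0.07    0.98   -0.11]
  [ -0.04   -0.05   -0.05   -0.12   -0.05    0.97]
Leontief inverse L = M⁻¹:
  [  1.1338    0.0846    0.1754    0.0484    0.1496    0.1295]
  [  0.0433    1.0493    0.1165    0.0603    0.0392    0.0721]
  [  0.1181    0.0743    1.0765    0.0718    0.1607    0.1711]
  [  0.1194    0.1327    0.1768    1.0991    0.1565    0.1784]
  [  0.0902    0.0849    0.1595    0.1090    1.0695    0.1634]
  [  0.0745    0.0822    0.0988    0.1504    0.0910    1.0793]
Total output x = L · d:
  x_0 = 1.1338·7 + 0.0846·80 + 0.1754·53 + 0.0484·56 + 0.1496·11 + 0.1295·91 = 40.1364
  x_1 = 0.0433·7 + 1.0493·80 + 0.1165·53 + 0.0603·56 + 0.0392·11 + 0.0721·91 = 100.7912
  x_2 = 0.1181·7 + 0.0743·80 + 1.0765·53 + 0.0718·56 + 0.1607·11 + 0.1711·91 = 85.1859
  x_3 = 0.1194·7 + 0.1327·80 + 0.1768·53 + 1.0991·56 + 0.1565·11 + 0.1784·91 = 100.3254
  x_4 = 0.0902·7 + 0.0849·80 + 0.1595·53 + 0.1090·56 + 1.0695·11 + 0.1634·91 = 48.6088
  x_5 = 0.0745·7 + 0.0822·80 + 0.0988·53 + 0.1504·56 + 0.0910·11 + 1.0793·91 = 119.9730
Δx_2 = L[2,3] · Δd_3 = 0.0718 · 13 = 0.9337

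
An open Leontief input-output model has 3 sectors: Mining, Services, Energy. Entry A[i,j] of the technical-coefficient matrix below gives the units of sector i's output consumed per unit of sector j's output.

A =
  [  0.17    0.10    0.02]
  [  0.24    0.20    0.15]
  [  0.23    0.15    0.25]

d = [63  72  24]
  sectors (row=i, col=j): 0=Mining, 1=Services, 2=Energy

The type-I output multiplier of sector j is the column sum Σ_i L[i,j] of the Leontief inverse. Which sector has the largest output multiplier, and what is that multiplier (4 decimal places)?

Form M = I − A:
  [  0.83   -0.10   -0.02]
  [ -0.24    0.80   -0.15]
  [ -0.23   -0.15    0.75]
Leontief inverse L = M⁻¹:
  [  1.2735    0.1720    0.0684]
  [  0.4730    1.3626    0.2851]
  [  0.4851    0.3253    1.4113]
Total output x = L · d:
  x_0 = 1.2735·63 + 0.1720·72 + 0.0684·24 = 94.2555
  x_1 = 0.4730·63 + 1.3626·72 + 0.2851·24 = 134.7494
  x_2 = 0.4851·63 + 0.3253·72 + 1.4113·24 = 87.8549
Output multipliers (column sums of L):
  Mining: 2.2317
  Services: 1.8599
  Energy: 1.7648

Mining (2.2317)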